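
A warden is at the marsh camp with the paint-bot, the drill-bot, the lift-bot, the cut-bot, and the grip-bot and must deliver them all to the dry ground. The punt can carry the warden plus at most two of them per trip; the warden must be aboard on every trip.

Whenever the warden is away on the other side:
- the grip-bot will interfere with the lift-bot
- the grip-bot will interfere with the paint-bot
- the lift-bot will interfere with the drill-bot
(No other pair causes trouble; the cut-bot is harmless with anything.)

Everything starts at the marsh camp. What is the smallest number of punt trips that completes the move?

Counting alone: the warden can take at most 2 across per trip to the dry ground, so moving all 5 needs at least 3 loaded trips out, with a return between consecutive ones — at least 5 crossings.
The plan below uses exactly 5 crossings, so it is optimal:
1. Warden goes to the dry ground with the lift-bot and the paint-bot.  [the marsh camp: the cut-bot, the drill-bot, the grip-bot | the dry ground: the lift-bot, the paint-bot]
2. Warden goes back to the marsh camp alone.  [the marsh camp: the cut-bot, the drill-bot, the grip-bot | the dry ground: the lift-bot, the paint-bot]
3. Warden goes to the dry ground with the cut-bot.  [the marsh camp: the drill-bot, the grip-bot | the dry ground: the cut-bot, the lift-bot, the paint-bot]
4. Warden goes back to the marsh camp alone.  [the marsh camp: the drill-bot, the grip-bot | the dry ground: the cut-bot, the lift-bot, the paint-bot]
5. Warden goes to the dry ground with the drill-bot and the grip-bot.  [the marsh camp: — | the dry ground: the cut-bot, the drill-bot, the grip-bot, the lift-bot, the paint-bot]

5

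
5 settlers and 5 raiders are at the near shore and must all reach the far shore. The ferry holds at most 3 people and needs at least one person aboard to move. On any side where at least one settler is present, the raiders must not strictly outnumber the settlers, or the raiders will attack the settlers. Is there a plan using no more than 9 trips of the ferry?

Counting alone: each trip to the far shore takes at most 3 across and each return brings at least 1 back, so after t trips out (and t−1 returns) at most 3t − (t−1) of the 10 are across; that first reaches 10 at t = 5, so at least 9 crossings are needed.
The safety rule pushes this higher. Following every safe sequence of crossings, the most of the 10 that can be at the far shore as the ferry arrives there on crossing 9 is 9 — never all 10.
So the move cannot be finished within 9 crossings. (The shortest complete plan takes 11:)
1. 2 raiders → the far shore.  (the near shore: 5S 3R; the far shore: 0S 2R)
2. 1 raider ← the near shore.  (the near shore: 5S 4R; the far shore: 0S 1R)
3. 3 raiders → the far shore.  (the near shore: 5S 1R; the far shore: 0S 4R)
4. 1 raider ← the near shore.  (the near shore: 5S 2R; the far shore: 0S 3R)
5. 3 settlers → the far shore.  (the near shore: 2S 2R; the far shore: 3S 3R)
6. 1 settler and 1 raider ← the near shore.  (the near shore: 3S 3R; the far shore: 2S 2R)
7. 3 settlers → the far shore.  (the near shore: 0S 3R; the far shore: 5S 2R)
8. 1 raider ← the near shore.  (the near shore: 0S 4R; the far shore: 5S 1R)
9. 2 raiders → the far shore.  (the near shore: 0S 2R; the far shore: 5S 3R)
10. 1 raider ← the near shore.  (the near shore: 0S 3R; the far shore: 5S 2R)
11. 3 raiders → the far shore.  (the near shore: 0S 0R; the far shore: 5S 5R)

No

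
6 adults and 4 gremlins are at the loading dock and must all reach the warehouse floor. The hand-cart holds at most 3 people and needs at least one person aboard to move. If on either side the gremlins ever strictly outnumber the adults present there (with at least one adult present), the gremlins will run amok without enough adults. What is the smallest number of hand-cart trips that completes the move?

Counting alone: each trip to the warehouse floor takes at most 3 across and each return brings at least 1 back, so after t trips out (and t−1 returns) at most 3t − (t−1) of the 10 are across; that first reaches 10 at t = 5, so at least 9 crossings are needed.
The plan below uses exactly 9 crossings, so it is optimal:
1. 2 gremlins → the warehouse floor.  (the loading dock: 6A 2G; the warehouse floor: 0A 2G)
2. 1 gremlin ← the loading dock.  (the loading dock: 6A 3G; the warehouse floor: 0A 1G)
3. 3 gremlins → the warehouse floor.  (the loading dock: 6A 0G; the warehouse floor: 0A 4G)
4. 1 gremlin ← the loading dock.  (the loading dock: 6A 1G; the warehouse floor: 0A 3G)
5. 3 adults → the warehouse floor.  (the loading dock: 3A 1G; the warehouse floor: 3A 3G)
6. 1 gremlin ← the loading dock.  (the loading dock: 3A 2G; the warehouse floor: 3A 2G)
7. 1 adult and 2 gremlins → the warehouse floor.  (the loading dock: 2A 0G; the warehouse floor: 4A 4G)
8. 1 gremlin ← the loading dock.  (the loading dock: 2A 1G; the warehouse floor: 4A 3G)
9. 2 adults and 1 gremlin → the warehouse floor.  (the loading dock: 0A 0G; the warehouse floor: 6A 4G)

9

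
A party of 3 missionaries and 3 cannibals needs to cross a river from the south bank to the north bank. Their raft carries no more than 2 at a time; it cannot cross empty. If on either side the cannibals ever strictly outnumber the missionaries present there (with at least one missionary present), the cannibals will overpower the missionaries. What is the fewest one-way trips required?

11

Counting alone: each trip to the north bank takes at most 2 across and each return brings at least 1 back, so after t trips out (and t−1 returns) at most 2t − (t−1) of the 6 are across; that first reaches 6 at t = 5, so at least 9 crossings are needed.
The safety rule pushes this higher. Following every safe sequence of crossings, the most of the 6 that can be at the north bank as the raft arrives there on crossing 9 is 5 — never all 6.
So no plan with fewer than 11 crossings exists, and this one achieves 11:
1. 2 cannibals → the north bank.  (the south bank: 3M 1C; the north bank: 0M 2C)
2. 1 cannibal ← the south bank.  (the south bank: 3M 2C; the north bank: 0M 1C)
3. 2 cannibals → the north bank.  (the south bank: 3M 0C; the north bank: 0M 3C)
4. 1 cannibal ← the south bank.  (the south bank: 3M 1C; the north bank: 0M 2C)
5. 2 missionaries → the north bank.  (the south bank: 1M 1C; the north bank: 2M 2C)
6. 1 missionary and 1 cannibal ← the south bank.  (the south bank: 2M 2C; the north bank: 1M 1C)
7. 2 missionaries → the north bank.  (the south bank: 0M 2C; the north bank: 3M 1C)
8. 1 cannibal ← the south bank.  (the south bank: 0M 3C; the north bank: 3M 0C)
9. 2 cannibals → the north bank.  (the south bank: 0M 1C; the north bank: 3M 2C)
10. 1 cannibal ← the south bank.  (the south bank: 0M 2C; the north bank: 3M 1C)
11. 2 cannibals → the north bank.  (the south bank: 0M 0C; the north bank: 3M 3C)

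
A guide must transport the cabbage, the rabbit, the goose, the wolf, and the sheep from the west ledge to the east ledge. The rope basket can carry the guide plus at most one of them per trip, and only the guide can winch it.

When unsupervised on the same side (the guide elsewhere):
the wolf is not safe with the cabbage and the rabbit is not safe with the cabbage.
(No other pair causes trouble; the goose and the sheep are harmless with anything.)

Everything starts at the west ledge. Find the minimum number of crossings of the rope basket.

Counting alone: the guide can take at most 1 across per trip to the east ledge, so moving all 5 needs at least 5 loaded trips out, with a return between consecutive ones — at least 9 crossings.
The safety rule pushes this higher. Following every safe sequence of crossings, the most of the 5 that can be at the east ledge as the rope basket arrives there on crossing 9 is 4 — never all 5.
So no plan with fewer than 11 crossings exists, and this one achieves 11:
1. Guide goes to the east ledge with the cabbage.  [the west ledge: the goose, the rabbit, the sheep, the wolf | the east ledge: the cabbage]
2. Guide goes back to the west ledge alone.  [the west ledge: the goose, the rabbit, the sheep, the wolf | the east ledge: the cabbage]
3. Guide goes to the east ledge with the rabbit.  [the west ledge: the goose, the sheep, the wolf | the east ledge: the cabbage, the rabbit]
4. Guide goes back to the west ledge with the cabbage.  [the west ledge: the cabbage, the goose, the sheep, the wolf | the east ledge: the rabbit]
5. Guide goes to the east ledge with the wolf.  [the west ledge: the cabbage, the goose, the sheep | the east ledge: the rabbit, the wolf]
6. Guide goes back to the west ledge alone.  [the west ledge: the cabbage, the goose, the sheep | the east ledge: the rabbit, the wolf]
7. Guide goes to the east ledge with the goose.  [the west ledge: the cabbage, the sheep | the east ledge: the goose, the rabbit, the wolf]
8. Guide goes back to the west ledge alone.  [the west ledge: the cabbage, the sheep | the east ledge: the goose, the rabbit, the wolf]
9. Guide goes to the east ledge with the sheep.  [the west ledge: the cabbage | the east ledge: the goose, the rabbit, the sheep, the wolf]
10. Guide goes back to the west ledge alone.  [the west ledge: the cabbage | the east ledge: the goose, the rabbit, the sheep, the wolf]
11. Guide goes to the east ledge with the cabbage.  [the west ledge: — | the east ledge: the cabbage, the goose, the rabbit, the sheep, the wolf]

11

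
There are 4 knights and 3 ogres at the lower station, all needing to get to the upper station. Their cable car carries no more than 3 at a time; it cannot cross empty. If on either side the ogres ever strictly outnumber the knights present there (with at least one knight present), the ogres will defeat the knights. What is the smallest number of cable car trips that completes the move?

Counting alone: each trip to the upper station takes at most 3 across and each return brings at least 1 back, so after t trips out (and t−1 returns) at most 3t − (t−1) of the 7 are across; that first reaches 7 at t = 3, so at least 5 crossings are needed.
The plan below uses exactly 5 crossings, so it is optimal:
1. 3 ogres → the upper station.  (the lower station: 4K 0O; the upper station: 0K 3O)
2. 1 ogre ← the lower station.  (the lower station: 4K 1O; the upper station: 0K 2O)
3. 3 knights → the upper station.  (the lower station: 1K 1O; the upper station: 3K 2O)
4. 1 knight ← the lower station.  (the lower station: 2K 1O; the upper station: 2K 2O)
5. 2 knights and 1 ogre → the upper station.  (the lower station: 0K 0O; the upper station: 4K 3O)

5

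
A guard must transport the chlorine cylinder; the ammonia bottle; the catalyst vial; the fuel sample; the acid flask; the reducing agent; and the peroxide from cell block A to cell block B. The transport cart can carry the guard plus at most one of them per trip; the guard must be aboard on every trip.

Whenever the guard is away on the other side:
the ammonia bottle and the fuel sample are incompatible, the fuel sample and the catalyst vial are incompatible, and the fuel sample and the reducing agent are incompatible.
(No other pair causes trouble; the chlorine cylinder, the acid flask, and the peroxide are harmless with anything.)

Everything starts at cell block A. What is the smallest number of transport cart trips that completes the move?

Following every safe sequence of crossings from the start, the most of the 7 that can be at cell block B as the transport cart arrives there on crossings 1, 3, 5, 7, 9 is 1, 2, 3, 4, 5 respectively; the best ever achieved is 5 of 7.
From crossing 11 on, no configuration arises that was not already reachable earlier: only 72 distinct safe configurations (who is on which side, and where the transport cart is) can ever be reached, none of them has everyone across, and every continuation just revisits them. So no valid plan exists.

impossible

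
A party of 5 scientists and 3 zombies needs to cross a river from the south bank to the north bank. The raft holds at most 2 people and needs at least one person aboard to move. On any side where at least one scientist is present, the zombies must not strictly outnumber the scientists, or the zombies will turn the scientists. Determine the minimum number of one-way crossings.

13

Counting alone: each trip to the north bank takes at most 2 across and each return brings at least 1 back, so after t trips out (and t−1 returns) at most 2t − (t−1) of the 8 are across; that first reaches 8 at t = 7, so at least 13 crossings are needed.
The plan below uses exactly 13 crossings, so it is optimal:
1. 2 zombies → the north bank.  (the south bank: 5S 1Z; the north bank: 0S 2Z)
2. 1 zombie ← the south bank.  (the south bank: 5S 2Z; the north bank: 0S 1Z)
3. 2 zombies → the north bank.  (the south bank: 5S 0Z; the north bank: 0S 3Z)
4. 1 zombie ← the south bank.  (the south bank: 5S 1Z; the north bank: 0S 2Z)
5. 2 scientists → the north bank.  (the south bank: 3S 1Z; the north bank: 2S 2Z)
6. 1 zombie ← the south bank.  (the south bank: 3S 2Z; the north bank: 2S 1Z)
7. 1 scientist and 1 zombie → the north bank.  (the south bank: 2S 1Z; the north bank: 3S 2Z)
8. 1 zombie ← the south bank.  (the south bank: 2S 2Z; the north bank: 3S 1Z)
9. 2 zombies → the north bank.  (the south bank: 2S 0Z; the north bank: 3S 3Z)
10. 1 zombie ← the south bank.  (the south bank: 2S 1Z; the north bank: 3S 2Z)
11. 1 scientist and 1 zombie → the north bank.  (the south bank: 1S 0Z; the north bank: 4S 3Z)
12. 1 zombie ← the south bank.  (the south bank: 1S 1Z; the north bank: 4S 2Z)
13. 1 scientist and 1 zombie → the north bank.  (the south bank: 0S 0Z; the north bank: 5S 3Z)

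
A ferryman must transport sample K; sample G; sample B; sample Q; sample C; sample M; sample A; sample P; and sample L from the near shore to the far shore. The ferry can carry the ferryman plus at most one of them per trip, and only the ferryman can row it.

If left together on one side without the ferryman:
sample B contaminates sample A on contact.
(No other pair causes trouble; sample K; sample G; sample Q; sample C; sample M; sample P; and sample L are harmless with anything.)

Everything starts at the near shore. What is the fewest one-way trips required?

17

Counting alone: the ferryman can take at most 1 across per trip to the far shore, so moving all 9 needs at least 9 loaded trips out, with a return between consecutive ones — at least 17 crossings.
The plan below uses exactly 17 crossings, so it is optimal:
1. Ferryman goes to the far shore with sample B.  [the near shore: sample A, sample C, sample G, sample K, sample L, sample M, sample P, sample Q | the far shore: sample B]
2. Ferryman goes back to the near shore alone.  [the near shore: sample A, sample C, sample G, sample K, sample L, sample M, sample P, sample Q | the far shore: sample B]
3. Ferryman goes to the far shore with sample K.  [the near shore: sample A, sample C, sample G, sample L, sample M, sample P, sample Q | the far shore: sample B, sample K]
4. Ferryman goes back to the near shore alone.  [the near shore: sample A, sample C, sample G, sample L, sample M, sample P, sample Q | the far shore: sample B, sample K]
5. Ferryman goes to the far shore with sample G.  [the near shore: sample A, sample C, sample L, sample M, sample P, sample Q | the far shore: sample B, sample G, sample K]
6. Ferryman goes back to the near shore alone.  [the near shore: sample A, sample C, sample L, sample M, sample P, sample Q | the far shore: sample B, sample G, sample K]
7. Ferryman goes to the far shore with sample Q.  [the near shore: sample A, sample C, sample L, sample M, sample P | the far shore: sample B, sample G, sample K, sample Q]
8. Ferryman goes back to the near shore alone.  [the near shore: sample A, sample C, sample L, sample M, sample P | the far shore: sample B, sample G, sample K, sample Q]
9. Ferryman goes to the far shore with sample C.  [the near shore: sample A, sample L, sample M, sample P | the far shore: sample B, sample C, sample G, sample K, sample Q]
10. Ferryman goes back to the near shore alone.  [the near shore: sample A, sample L, sample M, sample P | the far shore: sample B, sample C, sample G, sample K, sample Q]
11. Ferryman goes to the far shore with sample M.  [the near shore: sample A, sample L, sample P | the far shore: sample B, sample C, sample G, sample K, sample M, sample Q]
12. Ferryman goes back to the near shore alone.  [the near shore: sample A, sample L, sample P | the far shore: sample B, sample C, sample G, sample K, sample M, sample Q]
13. Ferryman goes to the far shore with sample P.  [the near shore: sample A, sample L | the far shore: sample B, sample C, sample G, sample K, sample M, sample P, sample Q]
14. Ferryman goes back to the near shore alone.  [the near shore: sample A, sample L | the far shore: sample B, sample C, sample G, sample K, sample M, sample P, sample Q]
15. Ferryman goes to the far shore with sample L.  [the near shore: sample A | the far shore: sample B, sample C, sample G, sample K, sample L, sample M, sample P, sample Q]
16. Ferryman goes back to the near shore alone.  [the near shore: sample A | the far shore: sample B, sample C, sample G, sample K, sample L, sample M, sample P, sample Q]
17. Ferryman goes to the far shore with sample A.  [the near shore: — | the far shore: sample A, sample B, sample C, sample G, sample K, sample L, sample M, sample P, sample Q]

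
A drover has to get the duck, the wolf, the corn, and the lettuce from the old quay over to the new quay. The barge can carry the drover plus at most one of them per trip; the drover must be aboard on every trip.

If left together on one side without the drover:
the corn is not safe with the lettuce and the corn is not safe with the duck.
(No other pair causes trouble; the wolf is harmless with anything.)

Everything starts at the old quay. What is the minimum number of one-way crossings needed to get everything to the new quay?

Counting alone: the drover can take at most 1 across per trip to the new quay, so moving all 4 needs at least 4 loaded trips out, with a return between consecutive ones — at least 7 crossings.
The safety rule pushes this higher. Following every safe sequence of crossings, the most of the 4 that can be at the new quay as the barge arrives there on crossing 7 is 3 — never all 4.
So no plan with fewer than 9 crossings exists, and this one achieves 9:
1. Drover goes to the new quay with the corn.
2. Drover goes back to the old quay alone.
3. Drover goes to the new quay with the duck.
4. Drover goes back to the old quay with the corn.
5. Drover goes to the new quay with the lettuce.
6. Drover goes back to the old quay alone.
7. Drover goes to the new quay with the wolf.
8. Drover goes back to the old quay alone.
9. Drover goes to the new quay with the corn.

9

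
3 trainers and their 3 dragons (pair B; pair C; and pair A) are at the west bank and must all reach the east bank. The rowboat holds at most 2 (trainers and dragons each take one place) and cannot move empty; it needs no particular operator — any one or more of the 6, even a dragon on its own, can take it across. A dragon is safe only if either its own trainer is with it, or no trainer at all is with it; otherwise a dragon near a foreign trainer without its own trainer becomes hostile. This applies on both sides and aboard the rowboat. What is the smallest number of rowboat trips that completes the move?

11

Counting alone: each trip to the east bank takes at most 2 across and each return brings at least 1 back, so after t trips out (and t−1 returns) at most 2t − (t−1) of the 6 are across; that first reaches 6 at t = 5, so at least 9 crossings are needed.
The safety rule pushes this higher. Following every safe sequence of crossings, the most of the 6 that can be at the east bank as the rowboat arrives there on crossing 9 is 5 — never all 6.
So no plan with fewer than 11 crossings exists, and this one achieves 11:
1. dragon B and trainer B cross → the east bank.
2. trainer B crosses ← the west bank.
3. dragon A and dragon C cross → the east bank.
4. dragon B crosses ← the west bank.
5. trainer A and trainer C cross → the east bank.
6. dragon C and trainer C cross ← the west bank.
7. trainer B and trainer C cross → the east bank.
8. dragon A crosses ← the west bank.
9. dragon B and dragon C cross → the east bank.
10. trainer A crosses ← the west bank.
11. dragon A and trainer A cross → the east bank.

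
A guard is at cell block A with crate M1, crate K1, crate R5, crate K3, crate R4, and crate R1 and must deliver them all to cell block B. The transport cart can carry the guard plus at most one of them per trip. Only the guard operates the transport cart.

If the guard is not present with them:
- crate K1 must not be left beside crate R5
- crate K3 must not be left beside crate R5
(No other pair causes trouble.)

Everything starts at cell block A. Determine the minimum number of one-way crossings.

13

Counting alone: the guard can take at most 1 across per trip to cell block B, so moving all 6 needs at least 6 loaded trips out, with a return between consecutive ones — at least 11 crossings.
The safety rule pushes this higher. Following every safe sequence of crossings, the most of the 6 that can be at cell block B as the transport cart arrives there on crossing 11 is 5 — never all 6.
So no plan with fewer than 13 crossings exists, and this one achieves 13:
1. Guard goes to cell block B with crate R5.
2. Guard goes back to cell block A alone.
3. Guard goes to cell block B with crate M1.
4. Guard goes back to cell block A alone.
5. Guard goes to cell block B with crate K1.
6. Guard goes back to cell block A with crate R5.
7. Guard goes to cell block B with crate K3.
8. Guard goes back to cell block A alone.
9. Guard goes to cell block B with crate R4.
10. Guard goes back to cell block A alone.
11. Guard goes to cell block B with crate R1.
12. Guard goes back to cell block A alone.
13. Guard goes to cell block B with crate R5.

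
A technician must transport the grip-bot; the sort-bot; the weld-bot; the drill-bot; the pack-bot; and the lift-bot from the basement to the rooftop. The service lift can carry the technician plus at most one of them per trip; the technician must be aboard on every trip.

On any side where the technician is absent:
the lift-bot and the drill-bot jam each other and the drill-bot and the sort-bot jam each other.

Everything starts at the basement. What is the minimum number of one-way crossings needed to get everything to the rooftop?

Counting alone: the technician can take at most 1 across per trip to the rooftop, so moving all 6 needs at least 6 loaded trips out, with a return between consecutive ones — at least 11 crossings.
The safety rule pushes this higher. Following every safe sequence of crossings, the most of the 6 that can be at the rooftop as the service lift arrives there on crossing 11 is 5 — never all 6.
So no plan with fewer than 13 crossings exists, and this one achieves 13:
1. Technician goes to the rooftop with the drill-bot.  [the basement: the grip-bot, the lift-bot, the pack-bot, the sort-bot, the weld-bot | the rooftop: the drill-bot]
2. Technician goes back to the basement alone.  [the basement: the grip-bot, the lift-bot, the pack-bot, the sort-bot, the weld-bot | the rooftop: the drill-bot]
3. Technician goes to the rooftop with the grip-bot.  [the basement: the lift-bot, the pack-bot, the sort-bot, the weld-bot | the rooftop: the drill-bot, the grip-bot]
4. Technician goes back to the basement alone.  [the basement: the lift-bot, the pack-bot, the sort-bot, the weld-bot | the rooftop: the drill-bot, the grip-bot]
5. Technician goes to the rooftop with the sort-bot.  [the basement: the lift-bot, the pack-bot, the weld-bot | the rooftop: the drill-bot, the grip-bot, the sort-bot]
6. Technician goes back to the basement with the drill-bot.  [the basement: the drill-bot, the lift-bot, the pack-bot, the weld-bot | the rooftop: the grip-bot, the sort-bot]
7. Technician goes to the rooftop with the lift-bot.  [the basement: the drill-bot, the pack-bot, the weld-bot | the rooftop: the grip-bot, the lift-bot, the sort-bot]
8. Technician goes back to the basement alone.  [the basement: the drill-bot, the pack-bot, the weld-bot | the rooftop: the grip-bot, the lift-bot, the sort-bot]
9. Technician goes to the rooftop with the weld-bot.  [the basement: the drill-bot, the pack-bot | the rooftop: the grip-bot, the lift-bot, the sort-bot, the weld-bot]
10. Technician goes back to the basement alone.  [the basement: the drill-bot, the pack-bot | the rooftop: the grip-bot, the lift-bot, the sort-bot, the weld-bot]
11. Technician goes to the rooftop with the pack-bot.  [the basement: the drill-bot | the rooftop: the grip-bot, the lift-bot, the pack-bot, the sort-bot, the weld-bot]
12. Technician goes back to the basement alone.  [the basement: the drill-bot | the rooftop: the grip-bot, the lift-bot, the pack-bot, the sort-bot, the weld-bot]
13. Technician goes to the rooftop with the drill-bot.  [the basement: — | the rooftop: the drill-bot, the grip-bot, the lift-bot, the pack-bot, the sort-bot, the weld-bot]

13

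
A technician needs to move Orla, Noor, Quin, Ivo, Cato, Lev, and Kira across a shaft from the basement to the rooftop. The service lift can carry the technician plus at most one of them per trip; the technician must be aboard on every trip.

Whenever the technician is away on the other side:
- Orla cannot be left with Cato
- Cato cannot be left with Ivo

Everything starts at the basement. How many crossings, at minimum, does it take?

Counting alone: the technician can take at most 1 across per trip to the rooftop, so moving all 7 needs at least 7 loaded trips out, with a return between consecutive ones — at least 13 crossings.
The safety rule pushes this higher. Following every safe sequence of crossings, the most of the 7 that can be at the rooftop as the service lift arrives there on crossing 13 is 6 — never all 7.
So no plan with fewer than 15 crossings exists, and this one achieves 15:
1. Technician goes to the rooftop with Cato.
2. Technician goes back to the basement alone.
3. Technician goes to the rooftop with Orla.
4. Technician goes back to the basement with Cato.
5. Technician goes to the rooftop with Ivo.
6. Technician goes back to the basement alone.
7. Technician goes to the rooftop with Noor.
8. Technician goes back to the basement alone.
9. Technician goes to the rooftop with Quin.
10. Technician goes back to the basement alone.
11. Technician goes to the rooftop with Lev.
12. Technician goes back to the basement alone.
13. Technician goes to the rooftop with Kira.
14. Technician goes back to the basement alone.
15. Technician goes to the rooftop with Cato.

15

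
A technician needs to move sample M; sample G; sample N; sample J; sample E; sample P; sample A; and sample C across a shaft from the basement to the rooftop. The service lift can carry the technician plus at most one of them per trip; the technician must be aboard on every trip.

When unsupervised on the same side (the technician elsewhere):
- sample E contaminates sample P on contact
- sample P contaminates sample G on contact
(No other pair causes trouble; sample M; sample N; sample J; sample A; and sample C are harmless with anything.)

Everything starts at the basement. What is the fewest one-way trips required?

17

Counting alone: the technician can take at most 1 across per trip to the rooftop, so moving all 8 needs at least 8 loaded trips out, with a return between consecutive ones — at least 15 crossings.
The safety rule pushes this higher. Following every safe sequence of crossings, the most of the 8 that can be at the rooftop as the service lift arrives there on crossing 15 is 7 — never all 8.
So no plan with fewer than 17 crossings exists, and this one achieves 17:
1. Technician goes to the rooftop with sample P.  [the basement: sample A, sample C, sample E, sample G, sample J, sample M, sample N | the rooftop: sample P]
2. Technician goes back to the basement alone.  [the basement: sample A, sample C, sample E, sample G, sample J, sample M, sample N | the rooftop: sample P]
3. Technician goes to the rooftop with sample M.  [the basement: sample A, sample C, sample E, sample G, sample J, sample N | the rooftop: sample M, sample P]
4. Technician goes back to the basement alone.  [the basement: sample A, sample C, sample E, sample G, sample J, sample N | the rooftop: sample M, sample P]
5. Technician goes to the rooftop with sample G.  [the basement: sample A, sample C, sample E, sample J, sample N | the rooftop: sample G, sample M, sample P]
6. Technician goes back to the basement with sample P.  [the basement: sample A, sample C, sample E, sample J, sample N, sample P | the rooftop: sample G, sample M]
7. Technician goes to the rooftop with sample E.  [the basement: sample A, sample C, sample J, sample N, sample P | the rooftop: sample E, sample G, sample M]
8. Technician goes back to the basement alone.  [the basement: sample A, sample C, sample J, sample N, sample P | the rooftop: sample E, sample G, sample M]
9. Technician goes to the rooftop with sample N.  [the basement: sample A, sample C, sample J, sample P | the rooftop: sample E, sample G, sample M, sample N]
10. Technician goes back to the basement alone.  [the basement: sample A, sample C, sample J, sample P | the rooftop: sample E, sample G, sample M, sample N]
11. Technician goes to the rooftop with sample J.  [the basement: sample A, sample C, sample P | the rooftop: sample E, sample G, sample J, sample M, sample N]
12. Technician goes back to the basement alone.  [the basement: sample A, sample C, sample P | the rooftop: sample E, sample G, sample J, sample M, sample N]
13. Technician goes to the rooftop with sample A.  [the basement: sample C, sample P | the rooftop: sample A, sample E, sample G, sample J, sample M, sample N]
14. Technician goes back to the basement alone.  [the basement: sample C, sample P | the rooftop: sample A, sample E, sample G, sample J, sample M, sample N]
15. Technician goes to the rooftop with sample C.  [the basement: sample P | the rooftop: sample A, sample C, sample E, sample G, sample J, sample M, sample N]
16. Technician goes back to the basement alone.  [the basement: sample P | the rooftop: sample A, sample C, sample E, sample G, sample J, sample M, sample N]
17. Technician goes to the rooftop with sample P.  [the basement: — | the rooftop: sample A, sample C, sample E, sample G, sample J, sample M, sample N, sample P]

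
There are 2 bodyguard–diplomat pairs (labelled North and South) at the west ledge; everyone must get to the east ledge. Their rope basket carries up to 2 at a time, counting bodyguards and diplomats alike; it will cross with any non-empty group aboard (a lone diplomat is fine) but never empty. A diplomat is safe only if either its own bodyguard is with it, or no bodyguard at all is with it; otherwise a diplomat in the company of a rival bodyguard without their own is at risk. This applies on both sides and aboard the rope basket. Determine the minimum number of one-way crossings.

Counting alone: each trip to the east ledge takes at most 2 across and each return brings at least 1 back, so after t trips out (and t−1 returns) at most 2t − (t−1) of the 4 are across; that first reaches 4 at t = 3, so at least 5 crossings are needed.
The plan below uses exactly 5 crossings, so it is optimal:
1. bodyguard North and diplomat North cross → the east ledge.
2. bodyguard North crosses ← the west ledge.
3. bodyguard North and bodyguard South cross → the east ledge.
4. bodyguard South crosses ← the west ledge.
5. bodyguard South and diplomat South cross → the east ledge.

5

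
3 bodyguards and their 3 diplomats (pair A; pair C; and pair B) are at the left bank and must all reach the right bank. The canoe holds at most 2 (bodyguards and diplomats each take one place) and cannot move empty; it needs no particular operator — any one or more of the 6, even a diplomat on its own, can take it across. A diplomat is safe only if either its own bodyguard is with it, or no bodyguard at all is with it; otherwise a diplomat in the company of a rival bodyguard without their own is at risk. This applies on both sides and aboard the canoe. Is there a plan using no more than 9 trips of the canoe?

No

Counting alone: each trip to the right bank takes at most 2 across and each return brings at least 1 back, so after t trips out (and t−1 returns) at most 2t − (t−1) of the 6 are across; that first reaches 6 at t = 5, so at least 9 crossings are needed.
The safety rule pushes this higher. Following every safe sequence of crossings, the most of the 6 that can be at the right bank as the canoe arrives there on crossing 9 is 5 — never all 6.
So the move cannot be finished within 9 crossings. (The shortest complete plan takes 11:)
1. bodyguard A and diplomat A cross → the right bank.
2. bodyguard A crosses ← the left bank.
3. diplomat B and diplomat C cross → the right bank.
4. diplomat A crosses ← the left bank.
5. bodyguard B and bodyguard C cross → the right bank.
6. bodyguard C and diplomat C cross ← the left bank.
7. bodyguard A and bodyguard C cross → the right bank.
8. diplomat B crosses ← the left bank.
9. diplomat A and diplomat C cross → the right bank.
10. bodyguard B crosses ← the left bank.
11. bodyguard B and diplomat B cross → the right bank.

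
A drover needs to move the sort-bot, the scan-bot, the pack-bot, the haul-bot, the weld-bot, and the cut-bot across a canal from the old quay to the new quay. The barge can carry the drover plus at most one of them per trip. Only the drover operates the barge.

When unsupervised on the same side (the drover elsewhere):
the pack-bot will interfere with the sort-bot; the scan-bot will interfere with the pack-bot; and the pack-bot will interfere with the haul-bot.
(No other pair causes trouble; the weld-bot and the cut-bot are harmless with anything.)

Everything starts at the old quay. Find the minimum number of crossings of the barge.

impossible

Following every safe sequence of crossings from the start, the most of the 6 that can be at the new quay as the barge arrives there on crossings 1, 3, 5, 7 is 1, 2, 3, 4 respectively; the best ever achieved is 4 of 6.
From crossing 9 on, no configuration arises that was not already reachable earlier: only 36 distinct safe configurations (who is on which side, and where the barge is) can ever be reached, none of them has everyone across, and every continuation just revisits them. So no valid plan exists.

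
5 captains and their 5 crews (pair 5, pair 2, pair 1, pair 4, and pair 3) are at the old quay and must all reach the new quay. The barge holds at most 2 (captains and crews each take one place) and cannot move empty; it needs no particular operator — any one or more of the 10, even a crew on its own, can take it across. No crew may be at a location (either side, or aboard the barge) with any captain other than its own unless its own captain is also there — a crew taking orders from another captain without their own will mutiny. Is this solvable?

Following every safe sequence of crossings from the start, the most of the 10 that can be at the new quay as the barge arrives there on crossings 1, 3, 5, 7 is 2, 3, 4, 5 respectively; the best ever achieved is 5 of 10.
From crossing 9 on, no configuration arises that was not already reachable earlier: only 82 distinct safe configurations (who is on which side, and where the barge is) can ever be reached, none of them has everyone across, and every continuation just revisits them. So no valid plan exists.

No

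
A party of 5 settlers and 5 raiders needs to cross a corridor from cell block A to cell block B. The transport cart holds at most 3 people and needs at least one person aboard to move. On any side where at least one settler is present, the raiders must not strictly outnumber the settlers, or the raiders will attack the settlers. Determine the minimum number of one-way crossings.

Counting alone: each trip to cell block B takes at most 3 across and each return brings at least 1 back, so after t trips out (and t−1 returns) at most 3t − (t−1) of the 10 are across; that first reaches 10 at t = 5, so at least 9 crossings are needed.
The safety rule pushes this higher. Following every safe sequence of crossings, the most of the 10 that can be at cell block B as the transport cart arrives there on crossing 9 is 9 — never all 10.
So no plan with fewer than 11 crossings exists, and this one achieves 11:
1. 2 raiders → cell block B.  (cell block A: 5S 3R; cell block B: 0S 2R)
2. 1 raider ← cell block A.  (cell block A: 5S 4R; cell block B: 0S 1R)
3. 3 raiders → cell block B.  (cell block A: 5S 1R; cell block B: 0S 4R)
4. 1 raider ← cell block A.  (cell block A: 5S 2R; cell block B: 0S 3R)
5. 3 settlers → cell block B.  (cell block A: 2S 2R; cell block B: 3S 3R)
6. 1 settler and 1 raider ← cell block A.  (cell block A: 3S 3R; cell block B: 2S 2R)
7. 3 settlers → cell block B.  (cell block A: 0S 3R; cell block B: 5S 2R)
8. 1 raider ← cell block A.  (cell block A: 0S 4R; cell block B: 5S 1R)
9. 2 raiders → cell block B.  (cell block A: 0S 2R; cell block B: 5S 3R)
10. 1 raider ← cell block A.  (cell block A: 0S 3R; cell block B: 5S 2R)
11. 3 raiders → cell block B.  (cell block A: 0S 0R; cell block B: 5S 5R)

11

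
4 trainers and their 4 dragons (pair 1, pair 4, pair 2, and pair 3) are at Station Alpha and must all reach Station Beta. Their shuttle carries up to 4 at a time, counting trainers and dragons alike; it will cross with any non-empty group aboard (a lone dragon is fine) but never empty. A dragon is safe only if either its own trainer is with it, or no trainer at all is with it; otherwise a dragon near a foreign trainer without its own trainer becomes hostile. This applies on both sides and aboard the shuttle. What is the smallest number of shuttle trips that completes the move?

5

Counting alone: each trip to Station Beta takes at most 4 across and each return brings at least 1 back, so after t trips out (and t−1 returns) at most 4t − (t−1) of the 8 are across; that first reaches 8 at t = 3, so at least 5 crossings are needed.
The plan below uses exactly 5 crossings, so it is optimal:
1. dragon 1 and trainer 1 cross → Station Beta.
2. trainer 1 crosses ← Station Alpha.
3. trainer 1, trainer 2, trainer 3, and trainer 4 cross → Station Beta.
4. dragon 1 crosses ← Station Alpha.
5. dragon 1, dragon 2, dragon 3, and dragon 4 cross → Station Beta.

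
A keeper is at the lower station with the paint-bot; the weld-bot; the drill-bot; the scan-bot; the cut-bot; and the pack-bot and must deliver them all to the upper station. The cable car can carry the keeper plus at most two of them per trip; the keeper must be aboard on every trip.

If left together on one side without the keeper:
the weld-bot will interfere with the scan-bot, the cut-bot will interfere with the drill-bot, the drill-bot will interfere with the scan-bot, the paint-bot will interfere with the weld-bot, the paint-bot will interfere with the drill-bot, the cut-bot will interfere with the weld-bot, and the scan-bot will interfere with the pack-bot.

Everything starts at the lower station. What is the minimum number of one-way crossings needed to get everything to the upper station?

Whatever the first load, the items left behind include a forbidden pair without the keeper. No opening move is safe, so no plan exists.

impossible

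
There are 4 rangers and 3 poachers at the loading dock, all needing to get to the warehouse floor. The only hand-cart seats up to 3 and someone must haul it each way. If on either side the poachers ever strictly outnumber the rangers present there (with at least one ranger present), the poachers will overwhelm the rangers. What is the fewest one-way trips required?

5

Counting alone: each trip to the warehouse floor takes at most 3 across and each return brings at least 1 back, so after t trips out (and t−1 returns) at most 3t − (t−1) of the 7 are across; that first reaches 7 at t = 3, so at least 5 crossings are needed.
The plan below uses exactly 5 crossings, so it is optimal:
1. 3 poachers → the warehouse floor.  (the loading dock: 4R 0P; the warehouse floor: 0R 3P)
2. 1 poacher ← the loading dock.  (the loading dock: 4R 1P; the warehouse floor: 0R 2P)
3. 3 rangers → the warehouse floor.  (the loading dock: 1R 1P; the warehouse floor: 3R 2P)
4. 1 ranger ← the loading dock.  (the loading dock: 2R 1P; the warehouse floor: 2R 2P)
5. 2 rangers and 1 poacher → the warehouse floor.  (the loading dock: 0R 0P; the warehouse floor: 4R 3P)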